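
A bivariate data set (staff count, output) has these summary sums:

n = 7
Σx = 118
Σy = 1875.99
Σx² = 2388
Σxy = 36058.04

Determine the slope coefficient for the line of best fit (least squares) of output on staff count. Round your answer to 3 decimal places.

Sxx = Σx² − (Σx)²/n = 2388 − 1989.142857 = 398.857143
Sxy = Σxy − (Σx)(Σy)/n = 36058.04 − 31623.831429 = 4434.208571
b = Sxy/Sxx = 4434.208571/398.857143 = 11.117285

11.117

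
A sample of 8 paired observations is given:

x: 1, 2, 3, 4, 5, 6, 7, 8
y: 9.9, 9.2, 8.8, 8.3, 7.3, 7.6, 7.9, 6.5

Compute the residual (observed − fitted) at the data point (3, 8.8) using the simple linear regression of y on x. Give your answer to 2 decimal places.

n = 8, Σx = 36, Σy = 65.5, Σxy = 277.3, Σx² = 204
Sxx = Σx² − (Σx)²/n = 204 − 162 = 42
Sxy = Σxy − (Σx)(Σy)/n = 277.3 − 294.75 = -17.45
b = Sxy/Sxx = -17.45/42 = -0.415476
a = ȳ − b·x̄ = 8.1875 − (-0.415476)·4.5 = 10.057143
ŷ(3) = 10.057143 + (-0.415476)·3 = 8.810714
residual = y − ŷ = 8.8 − 8.810714 = -0.010714

-0.01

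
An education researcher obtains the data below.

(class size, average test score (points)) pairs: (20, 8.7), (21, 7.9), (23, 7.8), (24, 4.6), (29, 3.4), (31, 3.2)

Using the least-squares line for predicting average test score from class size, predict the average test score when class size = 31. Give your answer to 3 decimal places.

2.639

n = 6, Σx = 148, Σy = 35.6, Σxy = 827.5, Σx² = 3748
Sxx = Σx² − (Σx)²/n = 3748 − 3650.666667 = 97.333333
Sxy = Σxy − (Σx)(Σy)/n = 827.5 − 878.133333 = -50.633333
b = Sxy/Sxx = -50.633333/97.333333 = -0.520205
a = ȳ − b·x̄ = 5.933333 − (-0.520205)·24.666667 = 18.765068
ŷ(31) = a + b·31 = 18.765068 + (-0.520205)·31 = 2.638699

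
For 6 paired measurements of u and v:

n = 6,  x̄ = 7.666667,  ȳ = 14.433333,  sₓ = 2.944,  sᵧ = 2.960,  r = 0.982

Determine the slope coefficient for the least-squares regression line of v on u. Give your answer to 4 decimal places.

0.9873

b = r · sᵧ/sₓ = 0.982 · 2.96/2.944 = 0.987337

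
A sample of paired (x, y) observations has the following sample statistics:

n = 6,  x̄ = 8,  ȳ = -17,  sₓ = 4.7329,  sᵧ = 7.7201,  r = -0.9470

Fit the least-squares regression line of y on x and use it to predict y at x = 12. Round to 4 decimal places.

-23.1788

b = r · sᵧ/sₓ = -0.947 · 7.7201/4.7329 = -1.544705
a = ȳ − b·x̄ = -17 − (-1.544705)·8 = -4.642359
ŷ(12) = a + b·12 = -4.642359 + (-1.544705)·12 = -23.178820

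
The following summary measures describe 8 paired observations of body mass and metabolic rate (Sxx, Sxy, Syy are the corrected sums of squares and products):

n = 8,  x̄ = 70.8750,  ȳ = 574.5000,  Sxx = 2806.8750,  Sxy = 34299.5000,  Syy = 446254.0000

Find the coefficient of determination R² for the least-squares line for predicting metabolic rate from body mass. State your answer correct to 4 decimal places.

R² = Sxy²/(Sxx·Syy) = (34299.5)²/(2806.875·446254) = 0.939227

0.9392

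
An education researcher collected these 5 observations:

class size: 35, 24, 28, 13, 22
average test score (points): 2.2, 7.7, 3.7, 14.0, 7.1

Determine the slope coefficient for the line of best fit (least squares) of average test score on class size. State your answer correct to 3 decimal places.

-0.548

n = 5, Σx = 122, Σy = 34.7, Σxy = 703.6, Σx² = 3238
Sxx = Σx² − (Σx)²/n = 3238 − 2976.8 = 261.2
Sxy = Σxy − (Σx)(Σy)/n = 703.6 − 846.68 = -143.08
b = Sxy/Sxx = -143.08/261.2 = -0.547779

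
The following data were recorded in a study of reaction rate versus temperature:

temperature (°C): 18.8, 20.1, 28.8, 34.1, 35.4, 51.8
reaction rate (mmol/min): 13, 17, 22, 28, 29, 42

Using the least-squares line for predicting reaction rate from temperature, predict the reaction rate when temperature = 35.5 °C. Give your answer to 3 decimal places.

n = 6, Σx = 189, Σy = 151, Σxy = 5376.7, Σx² = 6686.1
Sxx = Σx² − (Σx)²/n = 6686.1 − 5953.5 = 732.6
Sxy = Σxy − (Σx)(Σy)/n = 5376.7 − 4756.5 = 620.2
b = Sxy/Sxx = 620.2/732.6 = 0.846574
a = ȳ − b·x̄ = 25.166667 − 0.846574·31.5 = -1.500410
ŷ(35.5) = a + b·35.5 = -1.500410 + 0.846574·35.5 = 28.552962

28.553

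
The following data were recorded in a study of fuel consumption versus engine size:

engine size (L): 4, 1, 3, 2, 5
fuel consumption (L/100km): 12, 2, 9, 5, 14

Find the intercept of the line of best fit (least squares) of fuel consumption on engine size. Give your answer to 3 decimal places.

n = 5, Σx = 15, Σy = 42, Σxy = 157, Σx² = 55
Sxx = Σx² − (Σx)²/n = 55 − 45 = 10
Sxy = Σxy − (Σx)(Σy)/n = 157 − 126 = 31
b = Sxy/Sxx = 31/10 = 3.1
a = ȳ − b·x̄ = 8.4 − 3.1·3 = -0.9

-0.900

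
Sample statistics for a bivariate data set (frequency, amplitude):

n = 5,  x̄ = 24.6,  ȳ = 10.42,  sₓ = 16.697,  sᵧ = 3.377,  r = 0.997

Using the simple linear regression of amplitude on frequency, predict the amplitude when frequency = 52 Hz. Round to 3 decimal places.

b = r · sᵧ/sₓ = 0.997 · 3.377/16.697 = 0.201645
a = ȳ − b·x̄ = 10.42 − 0.201645·24.6 = 5.459529
ŷ(52) = a + b·52 = 5.459529 + 0.201645·52 = 15.945077

15.945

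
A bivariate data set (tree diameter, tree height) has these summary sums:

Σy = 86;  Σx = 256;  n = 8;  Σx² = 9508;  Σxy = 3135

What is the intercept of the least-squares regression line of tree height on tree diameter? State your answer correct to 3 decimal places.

1.437

Sxx = Σx² − (Σx)²/n = 9508 − 8192 = 1316
Sxy = Σxy − (Σx)(Σy)/n = 3135 − 2752 = 383
b = Sxy/Sxx = 383/1316 = 0.291033
a = ȳ − b·x̄ = 10.75 − 0.291033·32 = 1.436930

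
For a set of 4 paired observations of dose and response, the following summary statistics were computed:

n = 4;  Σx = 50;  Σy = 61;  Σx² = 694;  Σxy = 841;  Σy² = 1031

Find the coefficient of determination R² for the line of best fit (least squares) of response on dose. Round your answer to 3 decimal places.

Sxx = Σx² − (Σx)²/n = 694 − 625 = 69
Sxy = Σxy − (Σx)(Σy)/n = 841 − 762.5 = 78.5
Syy = Σy² − (Σy)²/n = 1031 − 930.25 = 100.75
R² = Sxy²/(Sxx·Syy) = (78.5)²/(69·100.75) = 0.886431

0.886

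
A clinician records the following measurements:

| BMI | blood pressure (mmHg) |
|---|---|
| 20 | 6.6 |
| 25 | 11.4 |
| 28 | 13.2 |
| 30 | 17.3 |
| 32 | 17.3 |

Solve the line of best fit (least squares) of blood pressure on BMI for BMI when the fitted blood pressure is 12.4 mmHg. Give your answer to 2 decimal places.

26.19

n = 5, Σx = 135, Σy = 65.8, Σxy = 1859.2, Σx² = 3733
Sxx = Σx² − (Σx)²/n = 3733 − 3645 = 88
Sxy = Σxy − (Σx)(Σy)/n = 1859.2 − 1776.6 = 82.6
b = Sxy/Sxx = 82.6/88 = 0.938636
a = ȳ − b·x̄ = 13.16 − 0.938636·27 = -12.183182
Set a + b·x = 12.4: x = (12.4 − (-12.183182)) / 0.938636 = 26.190315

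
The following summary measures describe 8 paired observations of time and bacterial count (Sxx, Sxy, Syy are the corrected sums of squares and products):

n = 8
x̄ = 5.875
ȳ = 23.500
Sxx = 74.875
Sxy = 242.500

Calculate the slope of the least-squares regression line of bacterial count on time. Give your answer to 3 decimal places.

3.239

b = Sxy/Sxx = 242.5/74.875 = 3.238731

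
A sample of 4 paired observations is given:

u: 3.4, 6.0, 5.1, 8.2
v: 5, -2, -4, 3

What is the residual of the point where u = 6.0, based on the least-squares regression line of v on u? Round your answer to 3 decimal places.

n = 4, Σx = 22.7, Σy = 2, Σxy = 9.2, Σx² = 140.81
Sxx = Σx² − (Σx)²/n = 140.81 − 128.8225 = 11.9875
Sxy = Σxy − (Σx)(Σy)/n = 9.2 − 11.35 = -2.15
b = Sxy/Sxx = -2.15/11.9875 = -0.179353
a = ȳ − b·x̄ = 0.5 − (-0.179353)·5.675 = 1.517831
ŷ(6.0) = 1.517831 + (-0.179353)·6 = 0.441710
residual = y − ŷ = -2 − 0.441710 = -2.441710

-2.442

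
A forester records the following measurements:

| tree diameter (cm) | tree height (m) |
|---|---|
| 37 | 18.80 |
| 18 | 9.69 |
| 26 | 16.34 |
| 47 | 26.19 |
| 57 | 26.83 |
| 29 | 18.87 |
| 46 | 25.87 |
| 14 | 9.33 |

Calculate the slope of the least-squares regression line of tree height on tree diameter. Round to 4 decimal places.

n = 8, Σx = 274, Σy = 151.92, Σxy = 5922.97, Σx² = 10980
Sxx = Σx² − (Σx)²/n = 10980 − 9384.5 = 1595.5
Sxy = Σxy − (Σx)(Σy)/n = 5922.97 − 5203.26 = 719.71
b = Sxy/Sxx = 719.71/1595.5 = 0.451087

0.4511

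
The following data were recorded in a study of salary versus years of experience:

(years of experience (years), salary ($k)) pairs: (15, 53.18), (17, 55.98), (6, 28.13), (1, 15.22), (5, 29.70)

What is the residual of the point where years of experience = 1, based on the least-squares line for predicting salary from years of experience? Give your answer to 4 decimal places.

-1.4571

n = 5, Σx = 44, Σy = 182.21, Σxy = 2081.86, Σx² = 576
Sxx = Σx² − (Σx)²/n = 576 − 387.2 = 188.8
Sxy = Σxy − (Σx)(Σy)/n = 2081.86 − 1603.448 = 478.412
b = Sxy/Sxx = 478.412/188.8 = 2.533962
a = ȳ − b·x̄ = 36.442 − 2.533962·8.8 = 14.143136
ŷ(1) = 14.143136 + 2.533962·1 = 16.677097
residual = y − ŷ = 15.22 − 16.677097 = -1.457097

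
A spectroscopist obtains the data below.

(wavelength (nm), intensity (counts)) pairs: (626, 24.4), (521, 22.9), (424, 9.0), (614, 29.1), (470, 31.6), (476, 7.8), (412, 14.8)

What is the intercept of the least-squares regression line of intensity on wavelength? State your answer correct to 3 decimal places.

n = 7, Σx = 3543, Σy = 139.6, Σxy = 73551.1, Σx² = 1837309
Sxx = Σx² − (Σx)²/n = 1837309 − 1793264.142857 = 44044.857143
Sxy = Σxy − (Σx)(Σy)/n = 73551.1 − 70657.542857 = 2893.557143
b = Sxy/Sxx = 2893.557143/44044.857143 = 0.065696
a = ȳ − b·x̄ = 19.942857 − 0.065696·506.142857 = -13.308546

-13.309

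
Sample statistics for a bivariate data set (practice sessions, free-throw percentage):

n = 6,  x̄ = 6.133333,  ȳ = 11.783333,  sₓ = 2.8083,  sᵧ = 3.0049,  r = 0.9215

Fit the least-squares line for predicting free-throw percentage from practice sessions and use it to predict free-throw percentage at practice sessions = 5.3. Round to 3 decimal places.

b = r · sᵧ/sₓ = 0.9215 · 3.0049/2.8083 = 0.986011
a = ȳ − b·x̄ = 11.783333 − 0.986011·6.133333 = 5.735798
ŷ(5.3) = a + b·5.3 = 5.735798 + 0.986011·5.3 = 10.961657

10.962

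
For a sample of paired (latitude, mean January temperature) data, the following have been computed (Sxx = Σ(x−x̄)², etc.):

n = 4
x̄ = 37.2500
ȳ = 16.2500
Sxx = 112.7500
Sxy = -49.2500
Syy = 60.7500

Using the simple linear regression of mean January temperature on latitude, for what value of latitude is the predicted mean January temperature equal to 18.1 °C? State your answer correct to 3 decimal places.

b = Sxy/Sxx = -49.25/112.75 = -0.436807
a = ȳ − b·x̄ = 16.25 − (-0.436807)·37.25 = 32.521064
Set a + b·x = 18.1: x = (18.1 − 32.521064) / (-0.436807) = 33.014721

33.015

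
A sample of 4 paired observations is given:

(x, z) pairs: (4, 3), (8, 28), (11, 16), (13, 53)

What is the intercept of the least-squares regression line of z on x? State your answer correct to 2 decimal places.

-14.33

n = 4, Σx = 36, Σy = 100, Σxy = 1101, Σx² = 370
Sxx = Σx² − (Σx)²/n = 370 − 324 = 46
Sxy = Σxy − (Σx)(Σy)/n = 1101 − 900 = 201
b = Sxy/Sxx = 201/46 = 4.369565
a = ȳ − b·x̄ = 25 − 4.369565·9 = -14.326087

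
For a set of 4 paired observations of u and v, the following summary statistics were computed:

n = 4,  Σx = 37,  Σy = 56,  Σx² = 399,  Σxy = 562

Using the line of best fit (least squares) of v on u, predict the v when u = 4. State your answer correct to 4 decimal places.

9.9295

Sxx = Σx² − (Σx)²/n = 399 − 342.25 = 56.75
Sxy = Σxy − (Σx)(Σy)/n = 562 − 518 = 44
b = Sxy/Sxx = 44/56.75 = 0.775330
a = ȳ − b·x̄ = 14 − 0.775330·9.25 = 6.828194
ŷ(4) = a + b·4 = 6.828194 + 0.775330·4 = 9.929515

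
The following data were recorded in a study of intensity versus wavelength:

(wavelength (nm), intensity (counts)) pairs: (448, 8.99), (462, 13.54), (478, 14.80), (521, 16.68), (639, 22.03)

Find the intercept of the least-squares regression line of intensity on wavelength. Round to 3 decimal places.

-14.066

n = 5, Σx = 2548, Σy = 76.04, Σxy = 40124.85, Σx² = 1322394
Sxx = Σx² − (Σx)²/n = 1322394 − 1298460.8 = 23933.2
Sxy = Σxy − (Σx)(Σy)/n = 40124.85 − 38749.984 = 1374.866
b = Sxy/Sxx = 1374.866/23933.2 = 0.057446
a = ȳ − b·x̄ = 15.208 − 0.057446·509.6 = -14.066469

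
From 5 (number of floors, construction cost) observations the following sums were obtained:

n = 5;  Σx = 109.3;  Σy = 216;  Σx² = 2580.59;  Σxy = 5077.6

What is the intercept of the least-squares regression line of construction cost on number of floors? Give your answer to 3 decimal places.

Sxx = Σx² − (Σx)²/n = 2580.59 − 2389.298 = 191.292
Sxy = Σxy − (Σx)(Σy)/n = 5077.6 − 4721.76 = 355.84
b = Sxy/Sxx = 355.84/191.292 = 1.860193
a = ȳ − b·x̄ = 43.2 − 1.860193·21.86 = 2.536186

2.536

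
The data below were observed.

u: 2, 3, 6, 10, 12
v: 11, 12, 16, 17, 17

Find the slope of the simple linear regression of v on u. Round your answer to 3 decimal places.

0.614

n = 5, Σx = 33, Σy = 73, Σxy = 528, Σx² = 293
Sxx = Σx² − (Σx)²/n = 293 − 217.8 = 75.2
Sxy = Σxy − (Σx)(Σy)/n = 528 − 481.8 = 46.2
b = Sxy/Sxx = 46.2/75.2 = 0.614362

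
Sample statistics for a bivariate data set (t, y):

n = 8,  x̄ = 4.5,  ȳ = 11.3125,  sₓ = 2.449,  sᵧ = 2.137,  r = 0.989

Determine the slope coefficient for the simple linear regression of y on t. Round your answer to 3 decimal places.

0.863

b = r · sᵧ/sₓ = 0.989 · 2.137/2.449 = 0.863002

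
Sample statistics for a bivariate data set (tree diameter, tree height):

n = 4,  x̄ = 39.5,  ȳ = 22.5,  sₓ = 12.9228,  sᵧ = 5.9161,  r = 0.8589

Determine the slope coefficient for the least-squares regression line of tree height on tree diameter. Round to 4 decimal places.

0.3932

b = r · sᵧ/sₓ = 0.8589 · 5.9161/12.9228 = 0.393207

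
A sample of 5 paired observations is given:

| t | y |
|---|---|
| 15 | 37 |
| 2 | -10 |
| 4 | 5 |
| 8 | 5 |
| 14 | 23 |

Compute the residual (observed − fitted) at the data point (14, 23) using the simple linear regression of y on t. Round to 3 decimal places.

-5.016

n = 5, Σx = 43, Σy = 60, Σxy = 917, Σx² = 505
Sxx = Σx² − (Σx)²/n = 505 − 369.8 = 135.2
Sxy = Σxy − (Σx)(Σy)/n = 917 − 516 = 401
b = Sxy/Sxx = 401/135.2 = 2.965976
a = ȳ − b·x̄ = 12 − 2.965976·8.6 = -13.507396
ŷ(14) = -13.507396 + 2.965976·14 = 28.016272
residual = y − ŷ = 23 − 28.016272 = -5.016272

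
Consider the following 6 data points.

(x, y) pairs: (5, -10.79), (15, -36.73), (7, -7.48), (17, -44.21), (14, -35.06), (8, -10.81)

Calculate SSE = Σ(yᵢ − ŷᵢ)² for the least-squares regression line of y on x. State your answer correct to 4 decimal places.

65.5687

n = 6, Σx = 66, Σy = -145.08, Σxy = -1986.15, Σx² = 848, Σy² = 4822.0512
Sxx = Σx² − (Σx)²/n = 848 − 726 = 122
Sxy = Σxy − (Σx)(Σy)/n = -1986.15 − (-1595.88) = -390.27
Syy = Σy² − (Σy)²/n = 4822.0512 − 3508.0344 = 1314.0168
b = Sxy/Sxx = -390.27/122 = -3.198934
SSE = Syy − b·Sxy = 1314.0168 − (-3.198934)·(-390.27) = 65.568661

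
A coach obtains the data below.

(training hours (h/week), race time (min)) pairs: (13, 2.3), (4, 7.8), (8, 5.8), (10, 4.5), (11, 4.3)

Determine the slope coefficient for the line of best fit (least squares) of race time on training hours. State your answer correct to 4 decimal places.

-0.5863

n = 5, Σx = 46, Σy = 24.7, Σxy = 199.8, Σx² = 470
Sxx = Σx² − (Σx)²/n = 470 − 423.2 = 46.8
Sxy = Σxy − (Σx)(Σy)/n = 199.8 − 227.24 = -27.44
b = Sxy/Sxx = -27.44/46.8 = -0.586325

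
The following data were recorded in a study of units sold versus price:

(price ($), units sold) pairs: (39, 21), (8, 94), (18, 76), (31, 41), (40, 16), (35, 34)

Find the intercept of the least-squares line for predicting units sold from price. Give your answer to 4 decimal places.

116.2812

n = 6, Σx = 171, Σy = 282, Σxy = 6040, Σx² = 5695
Sxx = Σx² − (Σx)²/n = 5695 − 4873.5 = 821.5
Sxy = Σxy − (Σx)(Σy)/n = 6040 − 8037 = -1997
b = Sxy/Sxx = -1997/821.5 = -2.430919
a = ȳ − b·x̄ = 47 − (-2.430919)·28.5 = 116.281193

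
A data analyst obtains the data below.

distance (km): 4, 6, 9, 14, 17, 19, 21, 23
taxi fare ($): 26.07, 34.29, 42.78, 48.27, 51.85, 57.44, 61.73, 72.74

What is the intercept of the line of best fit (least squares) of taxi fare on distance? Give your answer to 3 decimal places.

n = 8, Σx = 113, Σy = 395.17, Σxy = 6312.98, Σx² = 1949
Sxx = Σx² − (Σx)²/n = 1949 − 1596.125 = 352.875
Sxy = Σxy − (Σx)(Σy)/n = 6312.98 − 5581.77625 = 731.20375
b = Sxy/Sxx = 731.20375/352.875 = 2.072132
a = ȳ − b·x̄ = 49.39625 − 2.072132·14.125 = 20.127379

20.127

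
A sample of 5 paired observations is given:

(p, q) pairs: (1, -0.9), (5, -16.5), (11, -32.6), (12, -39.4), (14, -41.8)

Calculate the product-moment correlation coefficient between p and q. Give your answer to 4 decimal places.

-0.9941

n = 5, Σx = 43, Σy = -131.2, Σxy = -1500, Σx² = 487, Σy² = 4635.42
Sxx = Σx² − (Σx)²/n = 487 − 369.8 = 117.2
Sxy = Σxy − (Σx)(Σy)/n = -1500 − (-1128.32) = -371.68
Syy = Σy² − (Σy)²/n = 4635.42 − 3442.688 = 1192.732
r = Sxy/√(Sxx·Syy) = -371.68/√(139788.1904) = -371.68/373.882589 = -0.994109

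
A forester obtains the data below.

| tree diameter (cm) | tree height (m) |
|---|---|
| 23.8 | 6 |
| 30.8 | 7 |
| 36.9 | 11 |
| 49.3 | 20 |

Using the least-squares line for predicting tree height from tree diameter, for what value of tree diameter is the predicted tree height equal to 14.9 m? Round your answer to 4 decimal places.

n = 4, Σx = 140.8, Σy = 44, Σxy = 1750.3, Σx² = 5307.18
Sxx = Σx² − (Σx)²/n = 5307.18 − 4956.16 = 351.02
Sxy = Σxy − (Σx)(Σy)/n = 1750.3 − 1548.8 = 201.5
b = Sxy/Sxx = 201.5/351.02 = 0.574041
a = ȳ − b·x̄ = 11 − 0.574041·35.2 = -9.206256
Set a + b·x = 14.9: x = (14.9 − (-9.206256)) / 0.574041 = 41.993935

41.9939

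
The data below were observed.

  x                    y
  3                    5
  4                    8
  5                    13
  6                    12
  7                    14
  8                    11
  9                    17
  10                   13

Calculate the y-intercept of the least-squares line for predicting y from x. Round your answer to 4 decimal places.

4.1190

n = 8, Σx = 52, Σy = 93, Σxy = 653, Σx² = 380
Sxx = Σx² − (Σx)²/n = 380 − 338 = 42
Sxy = Σxy − (Σx)(Σy)/n = 653 − 604.5 = 48.5
b = Sxy/Sxx = 48.5/42 = 1.154762
a = ȳ − b·x̄ = 11.625 − 1.154762·6.5 = 4.119048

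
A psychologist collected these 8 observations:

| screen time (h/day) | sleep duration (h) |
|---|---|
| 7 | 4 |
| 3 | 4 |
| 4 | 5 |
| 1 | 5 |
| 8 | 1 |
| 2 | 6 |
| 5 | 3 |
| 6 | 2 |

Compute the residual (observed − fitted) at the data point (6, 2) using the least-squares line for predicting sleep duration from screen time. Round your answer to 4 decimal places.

n = 8, Σx = 36, Σy = 30, Σxy = 112, Σx² = 204
Sxx = Σx² − (Σx)²/n = 204 − 162 = 42
Sxy = Σxy − (Σx)(Σy)/n = 112 − 135 = -23
b = Sxy/Sxx = -23/42 = -0.547619
a = ȳ − b·x̄ = 3.75 − (-0.547619)·4.5 = 6.214286
ŷ(6) = 6.214286 + (-0.547619)·6 = 2.928571
residual = y − ŷ = 2 − 2.928571 = -0.928571

-0.9286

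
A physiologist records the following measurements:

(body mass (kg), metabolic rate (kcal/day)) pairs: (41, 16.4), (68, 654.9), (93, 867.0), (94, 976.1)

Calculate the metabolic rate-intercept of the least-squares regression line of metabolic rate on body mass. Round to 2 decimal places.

-608.31

n = 4, Σx = 296, Σy = 2514.4, Σxy = 217590, Σx² = 23790
Sxx = Σx² − (Σx)²/n = 23790 − 21904 = 1886
Sxy = Σxy − (Σx)(Σy)/n = 217590 − 186065.6 = 31524.4
b = Sxy/Sxx = 31524.4/1886 = 16.714952
a = ȳ − b·x̄ = 628.6 − 16.714952·74 = -608.306469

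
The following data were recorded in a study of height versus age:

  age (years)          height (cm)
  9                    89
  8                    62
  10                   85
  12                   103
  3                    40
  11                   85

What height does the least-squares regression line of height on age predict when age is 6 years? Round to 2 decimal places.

n = 6, Σx = 53, Σy = 464, Σxy = 4438, Σx² = 519
Sxx = Σx² − (Σx)²/n = 519 − 468.166667 = 50.833333
Sxy = Σxy − (Σx)(Σy)/n = 4438 − 4098.666667 = 339.333333
b = Sxy/Sxx = 339.333333/50.833333 = 6.675410
a = ȳ − b·x̄ = 77.333333 − 6.675410·8.833333 = 18.367213
ŷ(6) = a + b·6 = 18.367213 + 6.675410·6 = 58.419672

58.42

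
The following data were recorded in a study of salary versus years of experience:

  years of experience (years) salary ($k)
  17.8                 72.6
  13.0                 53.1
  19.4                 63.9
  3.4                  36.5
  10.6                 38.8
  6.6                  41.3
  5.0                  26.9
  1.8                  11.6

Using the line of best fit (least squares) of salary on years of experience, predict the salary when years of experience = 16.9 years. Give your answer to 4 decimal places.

62.9510

n = 8, Σx = 77.6, Σy = 344.7, Σxy = 4185.58, Σx² = 1057.92
Sxx = Σx² − (Σx)²/n = 1057.92 − 752.72 = 305.2
Sxy = Σxy − (Σx)(Σy)/n = 4185.58 − 3343.59 = 841.99
b = Sxy/Sxx = 841.99/305.2 = 2.758814
a = ȳ − b·x̄ = 43.0875 − 2.758814·9.7 = 16.327005
ŷ(16.9) = a + b·16.9 = 16.327005 + 2.758814·16.9 = 62.950960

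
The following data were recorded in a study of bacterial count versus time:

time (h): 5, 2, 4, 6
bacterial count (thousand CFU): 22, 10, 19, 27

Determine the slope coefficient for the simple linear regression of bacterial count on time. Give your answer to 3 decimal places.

n = 4, Σx = 17, Σy = 78, Σxy = 368, Σx² = 81
Sxx = Σx² − (Σx)²/n = 81 − 72.25 = 8.75
Sxy = Σxy − (Σx)(Σy)/n = 368 − 331.5 = 36.5
b = Sxy/Sxx = 36.5/8.75 = 4.171429

4.171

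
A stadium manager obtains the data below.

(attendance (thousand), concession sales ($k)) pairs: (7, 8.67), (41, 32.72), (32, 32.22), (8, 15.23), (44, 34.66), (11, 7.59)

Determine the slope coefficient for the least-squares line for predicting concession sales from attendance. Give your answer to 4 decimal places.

0.7085

n = 6, Σx = 143, Σy = 131.09, Σxy = 4163.62, Σx² = 4875
Sxx = Σx² − (Σx)²/n = 4875 − 3408.166667 = 1466.833333
Sxy = Σxy − (Σx)(Σy)/n = 4163.62 − 3124.311667 = 1039.308333
b = Sxy/Sxx = 1039.308333/1466.833333 = 0.708539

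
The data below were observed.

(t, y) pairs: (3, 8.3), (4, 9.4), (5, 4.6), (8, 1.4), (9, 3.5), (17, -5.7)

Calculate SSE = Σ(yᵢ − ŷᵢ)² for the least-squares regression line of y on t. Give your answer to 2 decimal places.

12.30

n = 6, Σx = 46, Σy = 21.5, Σxy = 31.3, Σx² = 484, Σy² = 225.11
Sxx = Σx² − (Σx)²/n = 484 − 352.666667 = 131.333333
Sxy = Σxy − (Σx)(Σy)/n = 31.3 − 164.833333 = -133.533333
Syy = Σy² − (Σy)²/n = 225.11 − 77.041667 = 148.068333
b = Sxy/Sxx = -133.533333/131.333333 = -1.016751
SSE = Syy − b·Sxy = 148.068333 − (-1.016751)·(-133.533333) = 12.298147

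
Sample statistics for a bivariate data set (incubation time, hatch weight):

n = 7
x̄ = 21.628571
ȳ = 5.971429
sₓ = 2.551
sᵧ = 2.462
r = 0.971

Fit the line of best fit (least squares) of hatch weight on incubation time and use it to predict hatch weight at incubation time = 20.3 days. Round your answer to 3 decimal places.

4.726

b = r · sᵧ/sₓ = 0.971 · 2.462/2.551 = 0.937123
a = ȳ − b·x̄ = 5.971429 − 0.937123·21.628571 = -14.297213
ŷ(20.3) = a + b·20.3 = -14.297213 + 0.937123·20.3 = 4.726394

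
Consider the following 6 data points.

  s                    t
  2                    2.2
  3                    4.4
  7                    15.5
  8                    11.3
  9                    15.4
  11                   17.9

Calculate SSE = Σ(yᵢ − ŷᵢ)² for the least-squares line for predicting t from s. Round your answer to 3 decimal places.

20.395

n = 6, Σx = 40, Σy = 66.7, Σxy = 552, Σx² = 328, Σy² = 949.71
Sxx = Σx² − (Σx)²/n = 328 − 266.666667 = 61.333333
Sxy = Σxy − (Σx)(Σy)/n = 552 − 444.666667 = 107.333333
Syy = Σy² − (Σy)²/n = 949.71 − 741.481667 = 208.228333
b = Sxy/Sxx = 107.333333/61.333333 = 1.75
SSE = Syy − b·Sxy = 208.228333 − 1.75·107.333333 = 20.395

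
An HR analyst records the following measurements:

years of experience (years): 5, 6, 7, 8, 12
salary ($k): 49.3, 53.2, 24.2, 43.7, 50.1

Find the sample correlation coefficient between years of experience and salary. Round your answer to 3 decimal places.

0.080

n = 5, Σx = 38, Σy = 220.5, Σxy = 1685.9, Σx² = 318, Σy² = 10266.07
Sxx = Σx² − (Σx)²/n = 318 − 288.8 = 29.2
Sxy = Σxy − (Σx)(Σy)/n = 1685.9 − 1675.8 = 10.1
Syy = Σy² − (Σy)²/n = 10266.07 − 9724.05 = 542.02
r = Sxy/√(Sxx·Syy) = 10.1/√(15826.984) = 10.1/125.805342 = 0.080283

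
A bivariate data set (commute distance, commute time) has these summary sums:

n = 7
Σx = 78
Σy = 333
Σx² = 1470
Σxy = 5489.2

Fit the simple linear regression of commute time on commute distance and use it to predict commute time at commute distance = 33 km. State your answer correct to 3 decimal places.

112.272

Sxx = Σx² − (Σx)²/n = 1470 − 869.142857 = 600.857143
Sxy = Σxy − (Σx)(Σy)/n = 5489.2 − 3710.571429 = 1778.628571
b = Sxy/Sxx = 1778.628571/600.857143 = 2.960152
a = ȳ − b·x̄ = 47.571429 − 2.960152·11.142857 = 14.586876
ŷ(33) = a + b·33 = 14.586876 + 2.960152·33 = 112.271897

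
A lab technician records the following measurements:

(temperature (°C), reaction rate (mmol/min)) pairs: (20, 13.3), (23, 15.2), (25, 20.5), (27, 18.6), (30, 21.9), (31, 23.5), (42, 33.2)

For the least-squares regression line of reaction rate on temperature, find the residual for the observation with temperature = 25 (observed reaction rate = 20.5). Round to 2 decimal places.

n = 7, Σx = 198, Σy = 146.2, Σxy = 4410.2, Σx² = 5908
Sxx = Σx² − (Σx)²/n = 5908 − 5600.571429 = 307.428571
Sxy = Σxy − (Σx)(Σy)/n = 4410.2 − 4135.371429 = 274.828571
b = Sxy/Sxx = 274.828571/307.428571 = 0.893959
a = ȳ − b·x̄ = 20.885714 − 0.893959·28.285714 = -4.400558
ŷ(25) = -4.400558 + 0.893959·25 = 17.948420
residual = y − ŷ = 20.5 − 17.948420 = 2.551580

2.55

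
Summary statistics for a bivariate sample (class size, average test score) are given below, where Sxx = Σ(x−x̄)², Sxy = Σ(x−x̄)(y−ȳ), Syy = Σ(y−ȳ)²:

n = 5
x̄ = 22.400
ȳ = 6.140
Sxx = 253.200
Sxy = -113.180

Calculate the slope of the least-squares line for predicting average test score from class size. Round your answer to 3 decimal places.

-0.447

b = Sxy/Sxx = -113.18/253.2 = -0.446998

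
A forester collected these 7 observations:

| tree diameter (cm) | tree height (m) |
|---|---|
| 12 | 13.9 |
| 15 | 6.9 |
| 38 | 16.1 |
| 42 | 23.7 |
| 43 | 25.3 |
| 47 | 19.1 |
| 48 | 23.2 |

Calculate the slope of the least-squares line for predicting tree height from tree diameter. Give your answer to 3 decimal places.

0.359

n = 7, Σx = 245, Σy = 128.2, Σxy = 4976.7, Σx² = 9939
Sxx = Σx² − (Σx)²/n = 9939 − 8575 = 1364
Sxy = Σxy − (Σx)(Σy)/n = 4976.7 − 4487 = 489.7
b = Sxy/Sxx = 489.7/1364 = 0.359018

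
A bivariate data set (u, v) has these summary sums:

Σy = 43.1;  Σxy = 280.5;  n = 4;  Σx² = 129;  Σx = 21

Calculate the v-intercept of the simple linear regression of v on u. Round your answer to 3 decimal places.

Sxx = Σx² − (Σx)²/n = 129 − 110.25 = 18.75
Sxy = Σxy − (Σx)(Σy)/n = 280.5 − 226.275 = 54.225
b = Sxy/Sxx = 54.225/18.75 = 2.892
a = ȳ − b·x̄ = 10.775 − 2.892·5.25 = -4.408

-4.408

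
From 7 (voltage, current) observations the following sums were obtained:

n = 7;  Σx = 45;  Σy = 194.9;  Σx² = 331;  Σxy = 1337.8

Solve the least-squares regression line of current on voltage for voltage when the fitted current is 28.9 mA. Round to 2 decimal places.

6.95

Sxx = Σx² − (Σx)²/n = 331 − 289.285714 = 41.714286
Sxy = Σxy − (Σx)(Σy)/n = 1337.8 − 1252.928571 = 84.871429
b = Sxy/Sxx = 84.871429/41.714286 = 2.034589
a = ȳ − b·x̄ = 27.842857 − 2.034589·6.428571 = 14.763356
Set a + b·x = 28.9: x = (28.9 − 14.763356) / 2.034589 = 6.948157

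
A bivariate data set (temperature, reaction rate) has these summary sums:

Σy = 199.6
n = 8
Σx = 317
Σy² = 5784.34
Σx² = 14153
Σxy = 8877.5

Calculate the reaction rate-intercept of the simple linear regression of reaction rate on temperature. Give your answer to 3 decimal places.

0.846

Sxx = Σx² − (Σx)²/n = 14153 − 12561.125 = 1591.875
Sxy = Σxy − (Σx)(Σy)/n = 8877.5 − 7909.15 = 968.35
b = Sxy/Sxx = 968.35/1591.875 = 0.608308
a = ȳ − b·x̄ = 24.95 − 0.608308·39.625 = 0.845803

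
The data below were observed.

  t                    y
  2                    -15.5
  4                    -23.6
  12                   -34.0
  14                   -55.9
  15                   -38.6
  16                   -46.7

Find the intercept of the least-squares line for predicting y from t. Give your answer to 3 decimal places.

n = 6, Σx = 63, Σy = -214.3, Σxy = -2642.2, Σx² = 841
Sxx = Σx² − (Σx)²/n = 841 − 661.5 = 179.5
Sxy = Σxy − (Σx)(Σy)/n = -2642.2 − (-2250.15) = -392.05
b = Sxy/Sxx = -392.05/179.5 = -2.184123
a = ȳ − b·x̄ = -35.716667 − (-2.184123)·10.5 = -12.783380

-12.783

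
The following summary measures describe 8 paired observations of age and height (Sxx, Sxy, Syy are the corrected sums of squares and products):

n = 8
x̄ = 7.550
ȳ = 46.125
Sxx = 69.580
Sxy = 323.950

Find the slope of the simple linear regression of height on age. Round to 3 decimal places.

b = Sxy/Sxx = 323.95/69.58 = 4.655792

4.656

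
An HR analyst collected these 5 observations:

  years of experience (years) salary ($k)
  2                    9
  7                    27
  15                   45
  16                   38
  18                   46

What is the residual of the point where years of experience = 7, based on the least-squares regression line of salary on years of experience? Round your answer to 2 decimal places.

4.03

n = 5, Σx = 58, Σy = 165, Σxy = 2318, Σx² = 858
Sxx = Σx² − (Σx)²/n = 858 − 672.8 = 185.2
Sxy = Σxy − (Σx)(Σy)/n = 2318 − 1914 = 404
b = Sxy/Sxx = 404/185.2 = 2.181425
a = ȳ − b·x̄ = 33 − 2.181425·11.6 = 7.695464
ŷ(7) = 7.695464 + 2.181425·7 = 22.965443
residual = y − ŷ = 27 − 22.965443 = 4.034557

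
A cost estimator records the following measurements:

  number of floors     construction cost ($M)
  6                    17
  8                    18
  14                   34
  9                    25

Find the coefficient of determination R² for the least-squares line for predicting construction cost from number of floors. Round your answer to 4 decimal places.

n = 4, Σx = 37, Σy = 94, Σxy = 947, Σx² = 377, Σy² = 2394
Sxx = Σx² − (Σx)²/n = 377 − 342.25 = 34.75
Sxy = Σxy − (Σx)(Σy)/n = 947 − 869.5 = 77.5
Syy = Σy² − (Σy)²/n = 2394 − 2209 = 185
R² = Sxy²/(Sxx·Syy) = (77.5)²/(34.75·185) = 0.934280

0.9343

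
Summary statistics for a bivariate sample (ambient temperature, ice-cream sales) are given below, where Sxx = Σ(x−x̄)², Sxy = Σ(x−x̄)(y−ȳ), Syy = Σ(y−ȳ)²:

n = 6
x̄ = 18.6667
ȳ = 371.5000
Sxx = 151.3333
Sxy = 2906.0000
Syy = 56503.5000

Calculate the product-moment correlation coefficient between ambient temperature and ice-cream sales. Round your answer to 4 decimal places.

0.9938

r = Sxy/√(Sxx·Syy) = 2906/√(8550861.11655) = 2906/2924.185548 = 0.993781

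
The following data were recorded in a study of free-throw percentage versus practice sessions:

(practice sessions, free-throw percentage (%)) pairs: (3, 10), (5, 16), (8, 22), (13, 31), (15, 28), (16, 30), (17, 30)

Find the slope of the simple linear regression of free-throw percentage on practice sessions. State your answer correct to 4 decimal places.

n = 7, Σx = 77, Σy = 167, Σxy = 2099, Σx² = 1037
Sxx = Σx² − (Σx)²/n = 1037 − 847 = 190
Sxy = Σxy − (Σx)(Σy)/n = 2099 − 1837 = 262
b = Sxy/Sxx = 262/190 = 1.378947

1.3789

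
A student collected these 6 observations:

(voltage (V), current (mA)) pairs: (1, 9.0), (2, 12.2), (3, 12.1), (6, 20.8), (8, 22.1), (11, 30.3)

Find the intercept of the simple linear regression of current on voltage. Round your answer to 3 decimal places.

7.093

n = 6, Σx = 31, Σy = 106.5, Σxy = 704.6, Σx² = 235
Sxx = Σx² − (Σx)²/n = 235 − 160.166667 = 74.833333
Sxy = Σxy − (Σx)(Σy)/n = 704.6 − 550.25 = 154.35
b = Sxy/Sxx = 154.35/74.833333 = 2.062584
a = ȳ − b·x̄ = 17.75 − 2.062584·5.166667 = 7.093318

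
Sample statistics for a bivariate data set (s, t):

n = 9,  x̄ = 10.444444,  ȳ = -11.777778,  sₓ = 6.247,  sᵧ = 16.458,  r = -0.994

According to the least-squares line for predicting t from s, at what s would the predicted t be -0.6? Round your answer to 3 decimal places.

b = r · sᵧ/sₓ = -0.994 · 16.458/6.247 = -2.618737
a = ȳ − b·x̄ = -11.777778 − (-2.618737)·10.444444 = 15.573477
Set a + b·x = -0.6: x = (-0.6 − 15.573477) / (-2.618737) = 6.176059

6.176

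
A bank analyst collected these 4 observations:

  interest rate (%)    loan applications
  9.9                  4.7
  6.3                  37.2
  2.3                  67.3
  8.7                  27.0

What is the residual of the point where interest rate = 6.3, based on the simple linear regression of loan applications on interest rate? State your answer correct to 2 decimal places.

-0.64

n = 4, Σx = 27.2, Σy = 136.2, Σxy = 670.58, Σx² = 218.68
Sxx = Σx² − (Σx)²/n = 218.68 − 184.96 = 33.72
Sxy = Σxy − (Σx)(Σy)/n = 670.58 − 926.16 = -255.58
b = Sxy/Sxx = -255.58/33.72 = -7.579478
a = ȳ − b·x̄ = 34.05 − (-7.579478)·6.8 = 85.590451
ŷ(6.3) = 85.590451 + (-7.579478)·6.3 = 37.839739
residual = y − ŷ = 37.2 − 37.839739 = -0.639739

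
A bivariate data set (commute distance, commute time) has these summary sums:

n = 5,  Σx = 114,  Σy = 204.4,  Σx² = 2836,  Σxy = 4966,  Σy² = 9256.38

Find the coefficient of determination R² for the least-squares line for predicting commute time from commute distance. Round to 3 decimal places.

Sxx = Σx² − (Σx)²/n = 2836 − 2599.2 = 236.8
Sxy = Σxy − (Σx)(Σy)/n = 4966 − 4660.32 = 305.68
Syy = Σy² − (Σy)²/n = 9256.38 − 8355.872 = 900.508
R² = Sxy²/(Sxx·Syy) = (305.68)²/(236.8·900.508) = 0.438192

0.438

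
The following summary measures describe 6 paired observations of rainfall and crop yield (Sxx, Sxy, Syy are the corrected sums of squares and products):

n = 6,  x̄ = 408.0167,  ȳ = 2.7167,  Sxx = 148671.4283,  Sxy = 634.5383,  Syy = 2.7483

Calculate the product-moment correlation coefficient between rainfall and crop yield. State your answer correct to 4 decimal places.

0.9927

r = Sxy/√(Sxx·Syy) = 634.5383/√(408593.686397) = 634.5383/639.213334 = 0.992686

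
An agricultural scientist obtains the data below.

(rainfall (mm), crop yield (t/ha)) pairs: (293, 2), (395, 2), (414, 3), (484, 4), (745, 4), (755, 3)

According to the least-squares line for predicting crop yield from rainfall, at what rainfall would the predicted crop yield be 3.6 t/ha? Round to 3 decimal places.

719.890

n = 6, Σx = 3086, Σy = 18, Σxy = 9799, Σx² = 1772576
Sxx = Σx² − (Σx)²/n = 1772576 − 1587232.666667 = 185343.333333
Sxy = Σxy − (Σx)(Σy)/n = 9799 − 9258 = 541
b = Sxy/Sxx = 541/185343.333333 = 0.002919
a = ȳ − b·x̄ = 3 − 0.002919·514.333333 = 1.498709
Set a + b·x = 3.6: x = (3.6 − 1.498709) / 0.002919 = 719.889710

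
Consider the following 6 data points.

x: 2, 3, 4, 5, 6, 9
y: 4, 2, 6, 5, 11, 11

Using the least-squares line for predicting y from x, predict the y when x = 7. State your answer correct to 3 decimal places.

n = 6, Σx = 29, Σy = 39, Σxy = 228, Σx² = 171
Sxx = Σx² − (Σx)²/n = 171 − 140.166667 = 30.833333
Sxy = Σxy − (Σx)(Σy)/n = 228 − 188.5 = 39.5
b = Sxy/Sxx = 39.5/30.833333 = 1.281081
a = ȳ − b·x̄ = 6.5 − 1.281081·4.833333 = 0.308108
ŷ(7) = a + b·7 = 0.308108 + 1.281081·7 = 9.275676

9.276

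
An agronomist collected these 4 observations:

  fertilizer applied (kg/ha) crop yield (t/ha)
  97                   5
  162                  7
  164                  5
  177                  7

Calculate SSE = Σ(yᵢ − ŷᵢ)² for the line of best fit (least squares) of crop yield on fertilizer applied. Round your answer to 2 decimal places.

2.43

n = 4, Σx = 600, Σy = 24, Σxy = 3678, Σx² = 93878, Σy² = 148
Sxx = Σx² − (Σx)²/n = 93878 − 90000 = 3878
Sxy = Σxy − (Σx)(Σy)/n = 3678 − 3600 = 78
Syy = Σy² − (Σy)²/n = 148 − 144 = 4
b = Sxy/Sxx = 78/3878 = 0.020113
SSE = Syy − b·Sxy = 4 − 0.020113·78 = 2.431150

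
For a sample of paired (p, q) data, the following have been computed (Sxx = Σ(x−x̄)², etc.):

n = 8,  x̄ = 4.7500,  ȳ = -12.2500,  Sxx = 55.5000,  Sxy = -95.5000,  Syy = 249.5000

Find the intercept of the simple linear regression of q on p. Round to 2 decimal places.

-4.08

b = Sxy/Sxx = -95.5/55.5 = -1.720721
a = ȳ − b·x̄ = -12.25 − (-1.720721)·4.75 = -4.076577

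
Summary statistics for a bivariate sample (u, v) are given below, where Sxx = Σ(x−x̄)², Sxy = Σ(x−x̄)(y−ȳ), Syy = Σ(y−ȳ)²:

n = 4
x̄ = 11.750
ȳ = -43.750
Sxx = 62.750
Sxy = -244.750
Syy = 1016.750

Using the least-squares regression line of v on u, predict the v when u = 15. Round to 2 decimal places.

b = Sxy/Sxx = -244.75/62.75 = -3.900398
a = ȳ − b·x̄ = -43.75 − (-3.900398)·11.75 = 2.079681
ŷ(15) = a + b·15 = 2.079681 + (-3.900398)·15 = -56.426295

-56.43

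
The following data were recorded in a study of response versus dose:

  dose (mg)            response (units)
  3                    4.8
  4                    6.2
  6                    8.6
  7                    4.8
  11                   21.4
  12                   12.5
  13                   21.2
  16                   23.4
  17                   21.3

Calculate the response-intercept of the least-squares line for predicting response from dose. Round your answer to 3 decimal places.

-0.104

n = 9, Σx = 89, Σy = 124.2, Σxy = 1521.9, Σx² = 1089
Sxx = Σx² − (Σx)²/n = 1089 − 880.111111 = 208.888889
Sxy = Σxy − (Σx)(Σy)/n = 1521.9 − 1228.2 = 293.7
b = Sxy/Sxx = 293.7/208.888889 = 1.406011
a = ȳ − b·x̄ = 13.8 − 1.406011·9.888889 = -0.103883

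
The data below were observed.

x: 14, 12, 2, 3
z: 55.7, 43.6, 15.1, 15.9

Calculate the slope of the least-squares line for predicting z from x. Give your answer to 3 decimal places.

n = 4, Σx = 31, Σy = 130.3, Σxy = 1380.9, Σx² = 353
Sxx = Σx² − (Σx)²/n = 353 − 240.25 = 112.75
Sxy = Σxy − (Σx)(Σy)/n = 1380.9 − 1009.825 = 371.075
b = Sxy/Sxx = 371.075/112.75 = 3.291131

3.291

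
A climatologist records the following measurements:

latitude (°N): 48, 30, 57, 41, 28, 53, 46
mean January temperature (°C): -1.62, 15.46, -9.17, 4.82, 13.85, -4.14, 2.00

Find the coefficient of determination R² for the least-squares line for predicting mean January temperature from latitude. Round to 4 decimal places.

0.9821

n = 7, Σx = 303, Σy = 21.2, Σxy = 321.35, Σx² = 13843, Σy² = 561.9194
Sxx = Σx² − (Σx)²/n = 13843 − 13115.571429 = 727.428571
Sxy = Σxy − (Σx)(Σy)/n = 321.35 − 917.657143 = -596.307143
Syy = Σy² − (Σy)²/n = 561.9194 − 64.205714 = 497.713686
R² = Sxy²/(Sxx·Syy) = (-596.307143)²/(727.428571·497.713686) = 0.982133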